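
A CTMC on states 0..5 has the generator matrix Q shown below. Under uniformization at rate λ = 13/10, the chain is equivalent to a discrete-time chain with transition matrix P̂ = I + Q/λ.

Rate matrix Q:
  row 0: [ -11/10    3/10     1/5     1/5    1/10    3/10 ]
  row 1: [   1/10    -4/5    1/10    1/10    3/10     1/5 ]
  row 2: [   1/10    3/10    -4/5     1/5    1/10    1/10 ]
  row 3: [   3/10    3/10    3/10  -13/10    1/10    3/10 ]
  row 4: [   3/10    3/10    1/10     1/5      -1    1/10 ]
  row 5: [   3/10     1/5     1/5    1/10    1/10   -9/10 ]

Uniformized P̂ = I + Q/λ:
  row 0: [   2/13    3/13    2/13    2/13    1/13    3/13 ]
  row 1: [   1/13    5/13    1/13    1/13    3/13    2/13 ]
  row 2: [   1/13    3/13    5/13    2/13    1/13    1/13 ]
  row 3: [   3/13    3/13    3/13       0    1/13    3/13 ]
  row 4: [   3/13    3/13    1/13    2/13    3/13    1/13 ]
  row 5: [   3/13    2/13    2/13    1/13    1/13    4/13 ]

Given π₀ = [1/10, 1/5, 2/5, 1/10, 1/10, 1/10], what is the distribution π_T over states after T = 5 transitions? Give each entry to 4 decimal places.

π = [0.1531, 0.2567, 0.1712, 0.1044, 0.1376, 0.1769]

t=0: π = [0.1000, 0.2000, 0.4000, 0.1000, 0.1000, 0.1000]
t=1: π = [0.1308, 0.2538, 0.2308, 0.1154, 0.1231, 0.1462]
t=2: π = [0.1462, 0.2586, 0.1870, 0.1053, 0.1349, 0.1680]
t=3: π = [0.1510, 0.2576, 0.1748, 0.1048, 0.1375, 0.1743]
t=4: π = [0.1526, 0.2570, 0.1719, 0.1045, 0.1377, 0.1763]
t=5: π = [0.1531, 0.2567, 0.1712, 0.1044, 0.1376, 0.1769]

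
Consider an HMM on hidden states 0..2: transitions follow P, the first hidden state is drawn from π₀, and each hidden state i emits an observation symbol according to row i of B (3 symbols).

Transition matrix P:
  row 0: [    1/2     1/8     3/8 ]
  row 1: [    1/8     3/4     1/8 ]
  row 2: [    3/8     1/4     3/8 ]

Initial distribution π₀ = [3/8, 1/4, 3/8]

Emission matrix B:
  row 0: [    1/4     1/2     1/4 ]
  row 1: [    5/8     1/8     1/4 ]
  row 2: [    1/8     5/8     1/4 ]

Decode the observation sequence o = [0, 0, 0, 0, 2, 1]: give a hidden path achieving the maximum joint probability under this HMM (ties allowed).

path = [1, 1, 1, 1, 1, 1]

t=0: δ = [9.375e-02, 1.562e-01, 4.688e-02]  (obs o_0=0)
t=1: δ = [1.172e-02, 7.324e-02, 4.395e-03]  ψ = [0, 1, 0]  (obs o_1=0)
t=2: δ = [2.289e-03, 3.433e-02, 1.144e-03]  ψ = [1, 1, 1]  (obs o_2=0)
t=3: δ = [1.073e-03, 1.609e-02, 5.364e-04]  ψ = [1, 1, 1]  (obs o_3=0)
t=4: δ = [5.029e-04, 3.017e-03, 5.029e-04]  ψ = [1, 1, 1]  (obs o_4=2)
t=5: δ = [1.886e-04, 2.829e-04, 2.357e-04]  ψ = [1, 1, 1]  (obs o_5=1)
backtrack: best end state = 1; path = [1, 1, 1, 1, 1, 1]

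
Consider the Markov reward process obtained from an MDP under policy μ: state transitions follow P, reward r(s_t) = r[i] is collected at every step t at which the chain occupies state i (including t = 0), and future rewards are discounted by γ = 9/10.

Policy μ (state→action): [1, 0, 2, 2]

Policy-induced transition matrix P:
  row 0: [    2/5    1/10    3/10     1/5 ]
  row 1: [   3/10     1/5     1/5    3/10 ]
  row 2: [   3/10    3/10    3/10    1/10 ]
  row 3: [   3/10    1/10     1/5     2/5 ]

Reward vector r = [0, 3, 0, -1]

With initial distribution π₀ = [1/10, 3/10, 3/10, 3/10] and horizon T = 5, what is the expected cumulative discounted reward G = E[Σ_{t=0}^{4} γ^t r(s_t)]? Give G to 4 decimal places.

t=0: π = [0.1000, 0.3000, 0.3000, 0.3000], E[r] = 0.6000, γ^t·E[r] = 0.600000, running G = 0.600000
t=1: π = [0.3100, 0.1900, 0.2400, 0.2600], E[r] = 0.3100, γ^t·E[r] = 0.279000, running G = 0.879000
t=2: π = [0.3310, 0.1670, 0.2550, 0.2470], E[r] = 0.2540, γ^t·E[r] = 0.205740, running G = 1.084740
t=3: π = [0.3331, 0.1677, 0.2586, 0.2406], E[r] = 0.2625, γ^t·E[r] = 0.191363, running G = 1.276103
t=4: π = [0.3333, 0.1685, 0.2592, 0.2390], E[r] = 0.2664, γ^t·E[r] = 0.174811, running G = 1.450914

G = 1.4509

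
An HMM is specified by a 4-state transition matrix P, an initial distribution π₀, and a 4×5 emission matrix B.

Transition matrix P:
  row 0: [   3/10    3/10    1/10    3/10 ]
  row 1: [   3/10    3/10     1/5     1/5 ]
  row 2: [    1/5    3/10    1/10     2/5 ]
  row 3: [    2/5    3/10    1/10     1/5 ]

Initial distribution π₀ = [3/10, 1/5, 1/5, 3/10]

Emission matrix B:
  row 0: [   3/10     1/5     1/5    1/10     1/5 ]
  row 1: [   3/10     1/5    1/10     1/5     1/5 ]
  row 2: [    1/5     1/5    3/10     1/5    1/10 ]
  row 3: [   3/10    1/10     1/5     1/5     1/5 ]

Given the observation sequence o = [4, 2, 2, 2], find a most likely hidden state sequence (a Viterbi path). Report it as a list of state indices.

t=0: δ = [6.000e-02, 4.000e-02, 2.000e-02, 6.000e-02]  (obs o_0=4)
t=1: δ = [4.800e-03, 1.800e-03, 2.400e-03, 3.600e-03]  ψ = [3, 0, 1, 0]  (obs o_1=2)
t=2: δ = [2.880e-04, 1.440e-04, 1.440e-04, 2.880e-04]  ψ = [0, 0, 0, 0]  (obs o_2=2)
t=3: δ = [2.304e-05, 8.640e-06, 8.640e-06, 1.728e-05]  ψ = [3, 0, 0, 0]  (obs o_3=2)
backtrack: best end state = 0; path = [3, 0, 3, 0]

path = [3, 0, 3, 0]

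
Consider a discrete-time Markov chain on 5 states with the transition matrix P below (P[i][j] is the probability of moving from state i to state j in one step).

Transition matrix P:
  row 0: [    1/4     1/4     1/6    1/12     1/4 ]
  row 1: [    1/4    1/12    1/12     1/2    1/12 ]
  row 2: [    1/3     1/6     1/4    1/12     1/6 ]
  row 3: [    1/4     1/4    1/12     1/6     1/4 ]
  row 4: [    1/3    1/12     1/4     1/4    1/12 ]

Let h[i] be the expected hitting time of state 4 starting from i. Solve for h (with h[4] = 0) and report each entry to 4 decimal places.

h = [4.9064, 5.5673, 5.2924, 4.8713, 0.0000]

First-step conditioning: h[4] = 0; for i ≠ 4, h[i] = 1 + Σ_k P[i][k]·h[k].
  h[0] = 1 + 1/4·h[0] + 1/4·h[1] + 1/6·h[2] + 1/12·h[3]
  h[1] = 1 + 1/4·h[0] + 1/12·h[1] + 1/12·h[2] + 1/2·h[3]
  h[2] = 1 + 1/3·h[0] + 1/6·h[1] + 1/4·h[2] + 1/12·h[3]
  h[3] = 1 + 1/4·h[0] + 1/4·h[1] + 1/12·h[2] + 1/6·h[3]
Solving the 4×4 linear system over states ≠ 4 gives exactly h = [839/171, 952/171, 905/171, 833/171, 0] (h[4] = 0 is the target).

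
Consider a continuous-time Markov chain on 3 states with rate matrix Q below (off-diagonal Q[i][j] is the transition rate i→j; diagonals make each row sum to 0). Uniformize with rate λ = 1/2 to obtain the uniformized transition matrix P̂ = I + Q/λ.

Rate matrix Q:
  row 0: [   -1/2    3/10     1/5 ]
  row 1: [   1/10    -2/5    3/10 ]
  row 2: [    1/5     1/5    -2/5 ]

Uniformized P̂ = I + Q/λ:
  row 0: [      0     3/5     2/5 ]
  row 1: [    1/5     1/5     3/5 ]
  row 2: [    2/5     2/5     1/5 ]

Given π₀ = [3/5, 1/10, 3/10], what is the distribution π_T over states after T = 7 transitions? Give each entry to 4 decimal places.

t=0: π = [0.6000, 0.1000, 0.3000]
t=1: π = [0.1400, 0.5000, 0.3600]
t=2: π = [0.2440, 0.3280, 0.4280]
t=3: π = [0.2368, 0.3832, 0.3800]
t=4: π = [0.2286, 0.3707, 0.4006]
t=5: π = [0.2344, 0.3716, 0.3940]
t=6: π = [0.2319, 0.3726, 0.3955]
t=7: π = [0.2327, 0.3719, 0.3954]

π = [0.2327, 0.3719, 0.3954]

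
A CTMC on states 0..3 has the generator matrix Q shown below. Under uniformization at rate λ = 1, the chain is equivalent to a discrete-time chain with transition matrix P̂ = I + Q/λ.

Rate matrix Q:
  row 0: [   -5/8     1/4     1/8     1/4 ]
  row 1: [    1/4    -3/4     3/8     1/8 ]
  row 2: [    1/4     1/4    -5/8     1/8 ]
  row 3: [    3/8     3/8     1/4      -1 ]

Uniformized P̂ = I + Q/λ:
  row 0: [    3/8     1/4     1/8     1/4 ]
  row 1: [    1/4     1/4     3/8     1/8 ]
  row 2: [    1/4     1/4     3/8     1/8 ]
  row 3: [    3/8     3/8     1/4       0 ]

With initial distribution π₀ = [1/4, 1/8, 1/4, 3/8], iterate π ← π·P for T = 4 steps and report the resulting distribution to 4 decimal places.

t=0: π = [0.2500, 0.1250, 0.2500, 0.3750]
t=1: π = [0.3281, 0.2969, 0.2656, 0.1094]
t=2: π = [0.3047, 0.2637, 0.2793, 0.1523]
t=3: π = [0.3071, 0.2690, 0.2798, 0.1440]
t=4: π = [0.3064, 0.2680, 0.2802, 0.1454]

π = [0.3064, 0.2680, 0.2802, 0.1454]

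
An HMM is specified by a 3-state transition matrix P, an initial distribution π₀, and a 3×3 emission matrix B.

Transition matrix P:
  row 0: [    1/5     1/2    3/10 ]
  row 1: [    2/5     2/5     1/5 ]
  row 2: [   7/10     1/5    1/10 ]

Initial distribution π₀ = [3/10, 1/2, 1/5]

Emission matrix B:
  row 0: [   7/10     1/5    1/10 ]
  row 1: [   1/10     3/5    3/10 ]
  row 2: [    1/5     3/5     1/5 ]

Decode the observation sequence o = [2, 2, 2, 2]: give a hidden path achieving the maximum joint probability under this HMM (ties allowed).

t=0: δ = [3.000e-02, 1.500e-01, 4.000e-02]  (obs o_0=2)
t=1: δ = [6.000e-03, 1.800e-02, 6.000e-03]  ψ = [1, 1, 1]  (obs o_1=2)
t=2: δ = [7.200e-04, 2.160e-03, 7.200e-04]  ψ = [1, 1, 1]  (obs o_2=2)
t=3: δ = [8.640e-05, 2.592e-04, 8.640e-05]  ψ = [1, 1, 1]  (obs o_3=2)
backtrack: best end state = 1; path = [1, 1, 1, 1]

path = [1, 1, 1, 1]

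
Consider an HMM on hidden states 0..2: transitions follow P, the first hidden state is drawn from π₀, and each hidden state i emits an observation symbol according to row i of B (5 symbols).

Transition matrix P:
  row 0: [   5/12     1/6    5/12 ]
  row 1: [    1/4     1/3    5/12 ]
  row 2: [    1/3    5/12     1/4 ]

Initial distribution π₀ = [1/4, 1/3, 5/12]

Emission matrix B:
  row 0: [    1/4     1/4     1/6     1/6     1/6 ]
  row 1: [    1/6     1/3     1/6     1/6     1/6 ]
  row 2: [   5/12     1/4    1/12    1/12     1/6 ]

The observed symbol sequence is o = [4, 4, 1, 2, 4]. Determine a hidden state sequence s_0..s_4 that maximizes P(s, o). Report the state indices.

path = [2, 1, 2, 1, 2]

t=0: δ = [4.167e-02, 5.556e-02, 6.944e-02]  (obs o_0=4)
t=1: δ = [3.858e-03, 4.823e-03, 3.858e-03]  ψ = [2, 2, 1]  (obs o_1=4)
t=2: δ = [4.019e-04, 5.358e-04, 5.023e-04]  ψ = [0, 1, 1]  (obs o_2=1)
t=3: δ = [2.791e-05, 3.489e-05, 1.861e-05]  ψ = [0, 2, 1]  (obs o_3=2)
t=4: δ = [1.938e-06, 1.938e-06, 2.423e-06]  ψ = [0, 1, 1]  (obs o_4=4)
backtrack: best end state = 2; path = [2, 1, 2, 1, 2]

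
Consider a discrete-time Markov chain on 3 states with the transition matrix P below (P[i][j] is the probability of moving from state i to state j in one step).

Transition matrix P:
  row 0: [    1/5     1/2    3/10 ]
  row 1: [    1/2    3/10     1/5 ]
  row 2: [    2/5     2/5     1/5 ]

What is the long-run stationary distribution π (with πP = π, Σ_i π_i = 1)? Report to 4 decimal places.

π = [0.3664, 0.3969, 0.2366]

Balance equations π_j = Σ_i π_i·P[i][j]:
  π_0 = 1/5·π_0 + 1/2·π_1 + 2/5·π_2
  π_1 = 1/2·π_0 + 3/10·π_1 + 2/5·π_2
  normalize: π_0 + π_1 + π_2 = 1
Solving the linear system gives exactly π = [48/131, 52/131, 31/131].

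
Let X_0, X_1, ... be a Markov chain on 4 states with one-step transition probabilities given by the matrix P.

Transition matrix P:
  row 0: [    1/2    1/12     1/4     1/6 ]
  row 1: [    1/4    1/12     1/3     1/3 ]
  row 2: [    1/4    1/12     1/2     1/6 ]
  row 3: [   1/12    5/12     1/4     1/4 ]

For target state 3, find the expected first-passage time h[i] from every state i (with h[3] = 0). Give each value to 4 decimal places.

h = [5.5385, 4.6154, 5.5385, 0.0000]

First-step conditioning: h[3] = 0; for i ≠ 3, h[i] = 1 + Σ_k P[i][k]·h[k].
  h[0] = 1 + 1/2·h[0] + 1/12·h[1] + 1/4·h[2]
  h[1] = 1 + 1/4·h[0] + 1/12·h[1] + 1/3·h[2]
  h[2] = 1 + 1/4·h[0] + 1/12·h[1] + 1/2·h[2]
Solving the 3×3 linear system over states ≠ 3 gives exactly h = [72/13, 60/13, 72/13, 0] (h[3] = 0 is the target).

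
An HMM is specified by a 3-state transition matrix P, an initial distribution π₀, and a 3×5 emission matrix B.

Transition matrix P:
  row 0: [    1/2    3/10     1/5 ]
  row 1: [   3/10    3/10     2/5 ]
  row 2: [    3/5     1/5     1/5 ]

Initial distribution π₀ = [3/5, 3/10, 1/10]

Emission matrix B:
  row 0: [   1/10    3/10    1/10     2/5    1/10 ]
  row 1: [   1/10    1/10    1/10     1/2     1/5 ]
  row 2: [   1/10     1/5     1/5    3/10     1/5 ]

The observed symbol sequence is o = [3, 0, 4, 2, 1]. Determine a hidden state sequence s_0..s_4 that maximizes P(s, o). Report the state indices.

path = [0, 0, 1, 2, 0]

t=0: δ = [2.400e-01, 1.500e-01, 3.000e-02]  (obs o_0=3)
t=1: δ = [1.200e-02, 7.200e-03, 6.000e-03]  ψ = [0, 0, 1]  (obs o_1=0)
t=2: δ = [6.000e-04, 7.200e-04, 5.760e-04]  ψ = [0, 0, 1]  (obs o_2=4)
t=3: δ = [3.456e-05, 2.160e-05, 5.760e-05]  ψ = [2, 1, 1]  (obs o_3=2)
t=4: δ = [1.037e-05, 1.152e-06, 2.304e-06]  ψ = [2, 2, 2]  (obs o_4=1)
backtrack: best end state = 0; path = [0, 0, 1, 2, 0]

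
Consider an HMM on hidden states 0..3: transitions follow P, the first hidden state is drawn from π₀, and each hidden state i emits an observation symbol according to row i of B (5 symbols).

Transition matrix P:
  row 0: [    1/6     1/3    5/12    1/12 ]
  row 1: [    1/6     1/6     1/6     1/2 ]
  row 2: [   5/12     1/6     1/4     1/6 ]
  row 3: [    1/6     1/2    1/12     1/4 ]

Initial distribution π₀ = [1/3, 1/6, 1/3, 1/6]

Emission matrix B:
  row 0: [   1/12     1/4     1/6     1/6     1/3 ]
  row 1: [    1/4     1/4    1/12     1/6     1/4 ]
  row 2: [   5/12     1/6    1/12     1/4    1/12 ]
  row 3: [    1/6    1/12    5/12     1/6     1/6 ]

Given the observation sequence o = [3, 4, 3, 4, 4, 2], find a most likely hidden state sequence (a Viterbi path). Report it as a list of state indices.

path = [2, 0, 2, 0, 1, 3]

t=0: δ = [5.556e-02, 2.778e-02, 8.333e-02, 2.778e-02]  (obs o_0=3)
t=1: δ = [1.157e-02, 4.630e-03, 1.929e-03, 2.315e-03]  ψ = [2, 0, 0, 1]  (obs o_1=4)
t=2: δ = [3.215e-04, 6.430e-04, 1.206e-03, 3.858e-04]  ψ = [0, 0, 0, 1]  (obs o_2=3)
t=3: δ = [1.674e-04, 5.023e-05, 2.512e-05, 5.358e-05]  ψ = [2, 2, 2, 1]  (obs o_3=4)
t=4: δ = [9.303e-06, 1.395e-05, 5.814e-06, 4.186e-06]  ψ = [0, 0, 0, 1]  (obs o_4=4)
t=5: δ = [4.038e-07, 2.584e-07, 3.230e-07, 2.907e-06]  ψ = [2, 0, 0, 1]  (obs o_5=2)
backtrack: best end state = 3; path = [2, 0, 2, 0, 1, 3]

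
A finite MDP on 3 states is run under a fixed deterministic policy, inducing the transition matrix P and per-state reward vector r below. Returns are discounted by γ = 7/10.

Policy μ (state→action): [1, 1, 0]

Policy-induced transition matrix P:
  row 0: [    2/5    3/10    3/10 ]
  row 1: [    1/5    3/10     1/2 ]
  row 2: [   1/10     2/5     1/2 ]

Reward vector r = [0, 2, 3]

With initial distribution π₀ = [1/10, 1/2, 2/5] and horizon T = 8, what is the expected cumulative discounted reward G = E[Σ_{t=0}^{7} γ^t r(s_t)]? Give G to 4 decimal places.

t=0: π = [0.1000, 0.5000, 0.4000], E[r] = 2.2000, γ^t·E[r] = 2.200000, running G = 2.200000
t=1: π = [0.1800, 0.3400, 0.4800], E[r] = 2.1200, γ^t·E[r] = 1.484000, running G = 3.684000
t=2: π = [0.1880, 0.3480, 0.4640], E[r] = 2.0880, γ^t·E[r] = 1.023120, running G = 4.707120
t=3: π = [0.1912, 0.3464, 0.4624], E[r] = 2.0800, γ^t·E[r] = 0.713440, running G = 5.420560
t=4: π = [0.1920, 0.3462, 0.4618], E[r] = 2.0778, γ^t·E[r] = 0.498870, running G = 5.919430
t=5: π = [0.1922, 0.3462, 0.4616], E[r] = 2.0772, γ^t·E[r] = 0.349107, running G = 6.268537
t=6: π = [0.1923, 0.3462, 0.4616], E[r] = 2.0770, γ^t·E[r] = 0.244355, running G = 6.512892
t=7: π = [0.1923, 0.3462, 0.4615], E[r] = 2.0769, γ^t·E[r] = 0.171045, running G = 6.683937

G = 6.6839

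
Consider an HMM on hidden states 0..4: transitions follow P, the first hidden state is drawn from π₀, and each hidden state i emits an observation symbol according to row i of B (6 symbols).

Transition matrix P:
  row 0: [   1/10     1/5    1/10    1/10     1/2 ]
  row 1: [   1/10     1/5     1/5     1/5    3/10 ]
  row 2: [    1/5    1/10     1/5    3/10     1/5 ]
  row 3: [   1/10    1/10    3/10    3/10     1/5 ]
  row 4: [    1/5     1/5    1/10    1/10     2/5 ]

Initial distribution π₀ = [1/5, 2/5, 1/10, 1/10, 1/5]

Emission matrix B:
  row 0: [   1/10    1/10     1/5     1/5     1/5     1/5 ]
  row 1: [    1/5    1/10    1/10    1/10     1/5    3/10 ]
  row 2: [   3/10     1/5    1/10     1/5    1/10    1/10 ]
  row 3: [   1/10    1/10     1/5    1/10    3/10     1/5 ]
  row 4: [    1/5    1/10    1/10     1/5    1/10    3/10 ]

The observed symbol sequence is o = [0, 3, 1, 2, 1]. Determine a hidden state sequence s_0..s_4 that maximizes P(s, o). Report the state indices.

t=0: δ = [2.000e-02, 8.000e-02, 3.000e-02, 1.000e-02, 4.000e-02]  (obs o_0=0)
t=1: δ = [1.600e-03, 1.600e-03, 3.200e-03, 1.600e-03, 4.800e-03]  ψ = [1, 1, 1, 1, 1]  (obs o_1=3)
t=2: δ = [9.600e-05, 9.600e-05, 1.280e-04, 9.600e-05, 1.920e-04]  ψ = [4, 4, 2, 2, 4]  (obs o_2=1)
t=3: δ = [7.680e-06, 3.840e-06, 2.880e-06, 7.680e-06, 7.680e-06]  ψ = [4, 4, 3, 2, 4]  (obs o_3=2)
t=4: δ = [1.536e-07, 1.536e-07, 4.608e-07, 2.304e-07, 3.840e-07]  ψ = [4, 0, 3, 3, 0]  (obs o_4=1)
backtrack: best end state = 2; path = [1, 2, 2, 3, 2]

path = [1, 2, 2, 3, 2]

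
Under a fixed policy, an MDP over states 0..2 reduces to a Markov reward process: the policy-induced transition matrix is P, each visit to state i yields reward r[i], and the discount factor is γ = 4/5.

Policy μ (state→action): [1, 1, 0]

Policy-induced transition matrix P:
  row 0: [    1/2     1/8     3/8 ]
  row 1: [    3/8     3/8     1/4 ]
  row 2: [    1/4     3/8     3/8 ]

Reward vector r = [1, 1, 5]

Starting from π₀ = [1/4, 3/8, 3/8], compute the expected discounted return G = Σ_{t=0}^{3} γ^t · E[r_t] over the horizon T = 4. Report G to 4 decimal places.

t=0: π = [0.2500, 0.3750, 0.3750], E[r] = 2.5000, γ^t·E[r] = 2.500000, running G = 2.500000
t=1: π = [0.3594, 0.3125, 0.3281], E[r] = 2.3125, γ^t·E[r] = 1.850000, running G = 4.350000
t=2: π = [0.3789, 0.2852, 0.3359], E[r] = 2.3438, γ^t·E[r] = 1.500000, running G = 5.850000
t=3: π = [0.3804, 0.2803, 0.3394], E[r] = 2.3574, γ^t·E[r] = 1.207000, running G = 7.057000

G = 7.0570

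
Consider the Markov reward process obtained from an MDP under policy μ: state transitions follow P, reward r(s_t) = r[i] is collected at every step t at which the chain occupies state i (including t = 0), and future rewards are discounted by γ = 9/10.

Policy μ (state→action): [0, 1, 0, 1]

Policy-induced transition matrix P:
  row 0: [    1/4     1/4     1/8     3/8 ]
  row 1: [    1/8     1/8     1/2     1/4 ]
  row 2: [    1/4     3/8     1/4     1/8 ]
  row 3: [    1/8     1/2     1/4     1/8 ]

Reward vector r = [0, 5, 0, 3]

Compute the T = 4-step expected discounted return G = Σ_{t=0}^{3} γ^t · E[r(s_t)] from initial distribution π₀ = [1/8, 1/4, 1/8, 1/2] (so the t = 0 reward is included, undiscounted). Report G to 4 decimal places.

G = 8.1196

t=0: π = [0.1250, 0.2500, 0.1250, 0.5000], E[r] = 2.7500, γ^t·E[r] = 2.750000, running G = 2.750000
t=1: π = [0.1563, 0.3594, 0.2969, 0.1875], E[r] = 2.3594, γ^t·E[r] = 2.123438, running G = 4.873438
t=2: π = [0.1816, 0.2891, 0.3203, 0.2090], E[r] = 2.0723, γ^t·E[r] = 1.678535, running G = 6.551973
t=3: π = [0.1877, 0.3062, 0.2996, 0.2065], E[r] = 2.1504, γ^t·E[r] = 1.567635, running G = 8.119607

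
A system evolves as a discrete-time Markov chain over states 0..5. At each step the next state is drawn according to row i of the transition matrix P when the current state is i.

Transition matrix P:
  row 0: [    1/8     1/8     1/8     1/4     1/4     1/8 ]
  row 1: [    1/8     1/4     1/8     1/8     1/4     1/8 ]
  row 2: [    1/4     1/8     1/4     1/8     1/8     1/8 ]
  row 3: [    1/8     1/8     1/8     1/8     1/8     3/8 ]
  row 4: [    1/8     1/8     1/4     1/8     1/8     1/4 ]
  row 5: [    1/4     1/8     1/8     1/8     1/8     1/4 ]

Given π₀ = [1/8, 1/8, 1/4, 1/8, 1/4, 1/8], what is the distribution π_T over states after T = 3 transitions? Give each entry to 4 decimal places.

π = [0.1716, 0.1428, 0.1665, 0.1467, 0.1646, 0.2078]

t=0: π = [0.1250, 0.1250, 0.2500, 0.1250, 0.2500, 0.1250]
t=1: π = [0.1719, 0.1406, 0.1875, 0.1406, 0.1563, 0.2031]
t=2: π = [0.1738, 0.1426, 0.1680, 0.1465, 0.1641, 0.2051]
t=3: π = [0.1716, 0.1428, 0.1665, 0.1467, 0.1646, 0.2078]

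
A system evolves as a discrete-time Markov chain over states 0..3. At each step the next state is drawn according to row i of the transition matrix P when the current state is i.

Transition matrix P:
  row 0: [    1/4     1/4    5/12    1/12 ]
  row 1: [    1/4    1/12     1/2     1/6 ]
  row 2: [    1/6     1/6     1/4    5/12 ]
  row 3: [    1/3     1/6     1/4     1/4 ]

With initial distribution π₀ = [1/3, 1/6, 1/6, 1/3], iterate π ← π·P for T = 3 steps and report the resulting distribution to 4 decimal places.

π = [0.2425, 0.1721, 0.3331, 0.2523]

t=0: π = [0.3333, 0.1667, 0.1667, 0.3333]
t=1: π = [0.2639, 0.1806, 0.3472, 0.2083]
t=2: π = [0.2384, 0.1736, 0.3391, 0.2488]
t=3: π = [0.2425, 0.1721, 0.3331, 0.2523]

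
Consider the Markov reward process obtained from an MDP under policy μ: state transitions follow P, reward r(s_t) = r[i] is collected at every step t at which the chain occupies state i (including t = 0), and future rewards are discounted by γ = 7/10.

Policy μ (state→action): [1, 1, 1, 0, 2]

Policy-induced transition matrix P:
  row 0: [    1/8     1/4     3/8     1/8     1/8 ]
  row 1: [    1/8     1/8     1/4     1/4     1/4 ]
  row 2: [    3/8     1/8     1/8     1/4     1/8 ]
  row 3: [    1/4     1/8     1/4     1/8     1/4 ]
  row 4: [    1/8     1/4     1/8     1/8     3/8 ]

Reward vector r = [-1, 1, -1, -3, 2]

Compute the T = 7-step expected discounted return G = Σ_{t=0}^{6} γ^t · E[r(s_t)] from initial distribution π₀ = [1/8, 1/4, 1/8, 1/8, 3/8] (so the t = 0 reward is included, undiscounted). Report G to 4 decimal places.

G = -0.1523

t=0: π = [0.1250, 0.2500, 0.1250, 0.1250, 0.3750], E[r] = 0.3750, γ^t·E[r] = 0.375000, running G = 0.375000
t=1: π = [0.1719, 0.1875, 0.2031, 0.1719, 0.2656], E[r] = -0.1719, γ^t·E[r] = -0.120313, running G = 0.254688
t=2: π = [0.1973, 0.1797, 0.2129, 0.1738, 0.2363], E[r] = -0.2793, γ^t·E[r] = -0.136855, running G = 0.117832
t=3: π = [0.2000, 0.1792, 0.2185, 0.1741, 0.2283], E[r] = -0.3049, γ^t·E[r] = -0.104592, running G = 0.013240
t=4: π = [0.2014, 0.1785, 0.2191, 0.1747, 0.2262], E[r] = -0.3137, γ^t·E[r] = -0.075317, running G = -0.062077
t=5: π = [0.2016, 0.1785, 0.2195, 0.1747, 0.2257], E[r] = -0.3154, γ^t·E[r] = -0.053006, running G = -0.115082
t=6: π = [0.2017, 0.1784, 0.2196, 0.1747, 0.2256], E[r] = -0.3159, γ^t·E[r] = -0.037169, running G = -0.152252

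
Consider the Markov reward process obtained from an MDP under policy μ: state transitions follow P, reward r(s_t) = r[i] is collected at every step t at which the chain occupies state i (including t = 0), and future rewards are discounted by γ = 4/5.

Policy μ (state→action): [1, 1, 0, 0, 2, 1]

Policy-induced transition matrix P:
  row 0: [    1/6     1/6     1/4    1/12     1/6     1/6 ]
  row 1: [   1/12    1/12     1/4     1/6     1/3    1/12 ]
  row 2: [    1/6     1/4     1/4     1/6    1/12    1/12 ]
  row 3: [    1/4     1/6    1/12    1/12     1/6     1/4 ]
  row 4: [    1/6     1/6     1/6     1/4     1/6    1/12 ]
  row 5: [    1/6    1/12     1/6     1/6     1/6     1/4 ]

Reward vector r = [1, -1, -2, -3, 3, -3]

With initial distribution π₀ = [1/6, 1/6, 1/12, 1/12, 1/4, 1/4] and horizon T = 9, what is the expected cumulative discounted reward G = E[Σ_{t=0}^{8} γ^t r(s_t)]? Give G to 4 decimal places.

t=0: π = [0.1667, 0.1667, 0.0833, 0.0833, 0.2500, 0.2500], E[r] = -0.4167, γ^t·E[r] = -0.416667, running G = -0.416667
t=1: π = [0.1597, 0.1389, 0.1944, 0.1667, 0.1875, 0.1528], E[r] = -0.7639, γ^t·E[r] = -0.611111, running G = -1.027778
t=2: π = [0.1690, 0.1586, 0.1939, 0.1551, 0.1736, 0.1499], E[r] = -0.7714, γ^t·E[r] = -0.493704, running G = -1.521481
t=3: π = [0.1664, 0.1571, 0.1972, 0.1541, 0.1769, 0.1482], E[r] = -0.7614, γ^t·E[r] = -0.389852, running G = -1.911333
t=4: π = [0.1664, 0.1577, 0.1972, 0.1547, 0.1764, 0.1476], E[r] = -0.7633, γ^t·E[r] = -0.312644, running G = -2.223977
t=5: π = [0.1664, 0.1577, 0.1972, 0.1546, 0.1765, 0.1476], E[r] = -0.7627, γ^t·E[r] = -0.249931, running G = -2.473908
t=6: π = [0.1664, 0.1577, 0.1972, 0.1546, 0.1765, 0.1476], E[r] = -0.7627, γ^t·E[r] = -0.199949, running G = -2.673856
t=7: π = [0.1664, 0.1577, 0.1972, 0.1546, 0.1765, 0.1476], E[r] = -0.7627, γ^t·E[r] = -0.159958, running G = -2.833814
t=8: π = [0.1664, 0.1577, 0.1972, 0.1546, 0.1765, 0.1476], E[r] = -0.7627, γ^t·E[r] = -0.127966, running G = -2.961781

G = -2.9618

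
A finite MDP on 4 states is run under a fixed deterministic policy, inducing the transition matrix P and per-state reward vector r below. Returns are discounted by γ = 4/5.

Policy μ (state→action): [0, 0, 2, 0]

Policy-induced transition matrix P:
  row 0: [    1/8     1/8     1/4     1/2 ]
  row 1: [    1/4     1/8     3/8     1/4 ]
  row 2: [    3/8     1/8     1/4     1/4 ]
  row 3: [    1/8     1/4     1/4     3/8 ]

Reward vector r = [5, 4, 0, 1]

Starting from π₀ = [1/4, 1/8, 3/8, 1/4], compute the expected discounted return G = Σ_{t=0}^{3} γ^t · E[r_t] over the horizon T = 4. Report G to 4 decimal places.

t=0: π = [0.2500, 0.1250, 0.3750, 0.2500], E[r] = 2.0000, γ^t·E[r] = 2.000000, running G = 2.000000
t=1: π = [0.2344, 0.1563, 0.2656, 0.3438], E[r] = 2.1406, γ^t·E[r] = 1.712500, running G = 3.712500
t=2: π = [0.2109, 0.1680, 0.2695, 0.3516], E[r] = 2.0781, γ^t·E[r] = 1.330000, running G = 5.042500
t=3: π = [0.2134, 0.1689, 0.2710, 0.3467], E[r] = 2.0894, γ^t·E[r] = 1.069750, running G = 6.112250

G = 6.1123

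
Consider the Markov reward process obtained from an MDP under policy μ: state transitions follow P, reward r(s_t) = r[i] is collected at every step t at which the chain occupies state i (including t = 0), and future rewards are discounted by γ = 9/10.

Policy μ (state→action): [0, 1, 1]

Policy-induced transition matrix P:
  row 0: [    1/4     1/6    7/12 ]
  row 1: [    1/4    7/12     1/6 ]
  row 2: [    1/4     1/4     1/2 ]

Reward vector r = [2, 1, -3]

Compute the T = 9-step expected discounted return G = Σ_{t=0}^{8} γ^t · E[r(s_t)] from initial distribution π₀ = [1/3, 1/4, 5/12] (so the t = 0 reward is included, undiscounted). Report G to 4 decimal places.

t=0: π = [0.3333, 0.2500, 0.4167], E[r] = -0.3333, γ^t·E[r] = -0.333333, running G = -0.333333
t=1: π = [0.2500, 0.3056, 0.4444], E[r] = -0.5278, γ^t·E[r] = -0.475000, running G = -0.808333
t=2: π = [0.2500, 0.3310, 0.4190], E[r] = -0.4259, γ^t·E[r] = -0.345000, running G = -1.153333
t=3: π = [0.2500, 0.3395, 0.4105], E[r] = -0.3920, γ^t·E[r] = -0.285750, running G = -1.439083
t=4: π = [0.2500, 0.3423, 0.4077], E[r] = -0.3807, γ^t·E[r] = -0.249750, running G = -1.688833
t=5: π = [0.2500, 0.3433, 0.4067], E[r] = -0.3769, γ^t·E[r] = -0.222548, running G = -1.911381
t=6: π = [0.2500, 0.3436, 0.4064], E[r] = -0.3756, γ^t·E[r] = -0.199625, running G = -2.111005
t=7: π = [0.2500, 0.3437, 0.4063], E[r] = -0.3752, γ^t·E[r] = -0.179462, running G = -2.290467
t=8: π = [0.2500, 0.3437, 0.4063], E[r] = -0.3751, γ^t·E[r] = -0.161455, running G = -2.451922

G = -2.4519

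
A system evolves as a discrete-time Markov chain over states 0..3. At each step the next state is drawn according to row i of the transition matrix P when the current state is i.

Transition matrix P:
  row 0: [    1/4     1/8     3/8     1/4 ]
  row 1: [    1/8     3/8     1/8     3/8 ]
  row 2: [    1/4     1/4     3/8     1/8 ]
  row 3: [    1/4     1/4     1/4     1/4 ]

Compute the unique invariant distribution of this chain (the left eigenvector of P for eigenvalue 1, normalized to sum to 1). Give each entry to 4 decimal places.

π = [0.2182, 0.2545, 0.2805, 0.2468]

Balance equations π_j = Σ_i π_i·P[i][j]:
  π_0 = 1/4·π_0 + 1/8·π_1 + 1/4·π_2 + 1/4·π_3
  π_1 = 1/8·π_0 + 3/8·π_1 + 1/4·π_2 + 1/4·π_3
  π_2 = 3/8·π_0 + 1/8·π_1 + 3/8·π_2 + 1/4·π_3
  normalize: π_0 + π_1 + π_2 + π_3 = 1
Solving the linear system gives exactly π = [12/55, 14/55, 108/385, 19/77].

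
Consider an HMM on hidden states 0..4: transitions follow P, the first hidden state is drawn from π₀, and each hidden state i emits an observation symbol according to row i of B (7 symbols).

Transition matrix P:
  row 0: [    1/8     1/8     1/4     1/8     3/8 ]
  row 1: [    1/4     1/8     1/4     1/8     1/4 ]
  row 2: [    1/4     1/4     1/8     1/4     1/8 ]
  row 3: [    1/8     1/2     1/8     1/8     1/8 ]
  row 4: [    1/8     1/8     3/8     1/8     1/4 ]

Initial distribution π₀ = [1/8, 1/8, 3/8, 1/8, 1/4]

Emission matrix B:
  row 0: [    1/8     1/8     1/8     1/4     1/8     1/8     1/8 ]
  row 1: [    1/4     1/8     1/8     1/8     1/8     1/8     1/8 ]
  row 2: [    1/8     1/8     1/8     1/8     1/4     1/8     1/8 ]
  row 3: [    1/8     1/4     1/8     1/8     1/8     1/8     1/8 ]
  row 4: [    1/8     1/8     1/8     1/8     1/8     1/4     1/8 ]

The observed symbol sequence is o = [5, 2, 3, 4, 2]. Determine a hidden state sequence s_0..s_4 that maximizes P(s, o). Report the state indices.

t=0: δ = [1.562e-02, 1.562e-02, 4.688e-02, 1.562e-02, 6.250e-02]  (obs o_0=5)
t=1: δ = [1.465e-03, 1.465e-03, 2.930e-03, 1.465e-03, 1.953e-03]  ψ = [2, 2, 4, 2, 4]  (obs o_1=2)
t=2: δ = [1.831e-04, 9.155e-05, 9.155e-05, 9.155e-05, 6.866e-05]  ψ = [2, 2, 4, 2, 0]  (obs o_2=3)
t=3: δ = [2.861e-06, 5.722e-06, 1.144e-05, 2.861e-06, 8.583e-06]  ψ = [0, 3, 0, 0, 0]  (obs o_3=4)
t=4: δ = [3.576e-07, 3.576e-07, 4.023e-07, 3.576e-07, 2.682e-07]  ψ = [2, 2, 4, 2, 4]  (obs o_4=2)
backtrack: best end state = 2; path = [4, 2, 0, 4, 2]

path = [4, 2, 0, 4, 2]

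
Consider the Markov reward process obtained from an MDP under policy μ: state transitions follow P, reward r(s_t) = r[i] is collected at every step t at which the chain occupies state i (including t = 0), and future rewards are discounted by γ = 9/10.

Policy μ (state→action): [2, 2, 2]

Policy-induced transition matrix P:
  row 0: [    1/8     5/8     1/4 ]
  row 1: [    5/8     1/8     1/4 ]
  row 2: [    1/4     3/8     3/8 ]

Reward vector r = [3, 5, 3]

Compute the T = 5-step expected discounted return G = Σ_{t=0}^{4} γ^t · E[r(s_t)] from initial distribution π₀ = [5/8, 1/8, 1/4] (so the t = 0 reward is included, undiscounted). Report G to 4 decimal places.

t=0: π = [0.6250, 0.1250, 0.2500], E[r] = 3.2500, γ^t·E[r] = 3.250000, running G = 3.250000
t=1: π = [0.2188, 0.5000, 0.2813], E[r] = 4.0000, γ^t·E[r] = 3.600000, running G = 6.850000
t=2: π = [0.4102, 0.3047, 0.2852], E[r] = 3.6094, γ^t·E[r] = 2.923594, running G = 9.773594
t=3: π = [0.3130, 0.4014, 0.2856], E[r] = 3.8027, γ^t·E[r] = 2.772193, running G = 12.545787
t=4: π = [0.3614, 0.3529, 0.2857], E[r] = 3.7058, γ^t·E[r] = 2.431382, running G = 14.977169

G = 14.9772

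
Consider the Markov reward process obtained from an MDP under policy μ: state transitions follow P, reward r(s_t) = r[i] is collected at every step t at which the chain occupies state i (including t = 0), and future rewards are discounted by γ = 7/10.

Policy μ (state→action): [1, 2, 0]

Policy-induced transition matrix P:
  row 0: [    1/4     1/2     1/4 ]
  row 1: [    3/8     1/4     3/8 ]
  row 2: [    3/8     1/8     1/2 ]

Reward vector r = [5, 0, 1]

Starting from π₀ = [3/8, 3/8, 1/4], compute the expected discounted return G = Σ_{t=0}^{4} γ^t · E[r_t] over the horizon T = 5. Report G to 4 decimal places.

t=0: π = [0.3750, 0.3750, 0.2500], E[r] = 2.1250, γ^t·E[r] = 2.125000, running G = 2.125000
t=1: π = [0.3281, 0.3125, 0.3594], E[r] = 2.0000, γ^t·E[r] = 1.400000, running G = 3.525000
t=2: π = [0.3340, 0.2871, 0.3789], E[r] = 2.0488, γ^t·E[r] = 1.003926, running G = 4.528926
t=3: π = [0.3333, 0.2861, 0.3806], E[r] = 2.0469, γ^t·E[r] = 0.702078, running G = 5.231004
t=4: π = [0.3333, 0.2857, 0.3809], E[r] = 2.0476, γ^t·E[r] = 0.491638, running G = 5.722642

G = 5.7226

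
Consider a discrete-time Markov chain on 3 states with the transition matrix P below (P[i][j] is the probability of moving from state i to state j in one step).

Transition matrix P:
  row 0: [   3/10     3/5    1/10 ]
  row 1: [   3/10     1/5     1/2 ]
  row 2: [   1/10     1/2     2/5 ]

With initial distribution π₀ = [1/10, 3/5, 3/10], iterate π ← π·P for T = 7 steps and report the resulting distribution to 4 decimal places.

π = [0.2255, 0.4019, 0.3726]

t=0: π = [0.1000, 0.6000, 0.3000]
t=1: π = [0.2400, 0.3300, 0.4300]
t=2: π = [0.2140, 0.4250, 0.3610]
t=3: π = [0.2278, 0.3939, 0.3783]
t=4: π = [0.2243, 0.4046, 0.3711]
t=5: π = [0.2258, 0.4011, 0.3732]
t=6: π = [0.2254, 0.4023, 0.3724]
t=7: π = [0.2255, 0.4019, 0.3726]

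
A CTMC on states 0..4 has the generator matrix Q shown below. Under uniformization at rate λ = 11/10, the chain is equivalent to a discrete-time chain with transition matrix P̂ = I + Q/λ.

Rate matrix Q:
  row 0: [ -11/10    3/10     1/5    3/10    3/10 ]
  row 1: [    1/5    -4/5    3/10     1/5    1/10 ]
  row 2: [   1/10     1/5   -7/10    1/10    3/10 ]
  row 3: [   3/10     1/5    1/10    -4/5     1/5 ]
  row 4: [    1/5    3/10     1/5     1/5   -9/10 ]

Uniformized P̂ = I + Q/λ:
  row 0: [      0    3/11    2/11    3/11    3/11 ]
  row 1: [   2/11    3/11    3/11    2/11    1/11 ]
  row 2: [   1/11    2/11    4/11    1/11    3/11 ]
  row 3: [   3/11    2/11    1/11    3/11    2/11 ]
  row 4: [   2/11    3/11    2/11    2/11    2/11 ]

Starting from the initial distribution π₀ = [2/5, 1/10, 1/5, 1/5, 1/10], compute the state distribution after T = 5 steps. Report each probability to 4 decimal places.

t=0: π = [0.4000, 0.1000, 0.2000, 0.2000, 0.1000]
t=1: π = [0.1091, 0.2364, 0.2091, 0.2182, 0.2273]
t=2: π = [0.1628, 0.2339, 0.2215, 0.1926, 0.1893]
t=3: π = [0.1496, 0.2351, 0.2258, 0.1940, 0.1955]
t=4: π = [0.1517, 0.2346, 0.2266, 0.1925, 0.1946]
t=5: π = [0.1511, 0.2346, 0.2268, 0.1925, 0.1949]

π = [0.1511, 0.2346, 0.2268, 0.1925, 0.1949]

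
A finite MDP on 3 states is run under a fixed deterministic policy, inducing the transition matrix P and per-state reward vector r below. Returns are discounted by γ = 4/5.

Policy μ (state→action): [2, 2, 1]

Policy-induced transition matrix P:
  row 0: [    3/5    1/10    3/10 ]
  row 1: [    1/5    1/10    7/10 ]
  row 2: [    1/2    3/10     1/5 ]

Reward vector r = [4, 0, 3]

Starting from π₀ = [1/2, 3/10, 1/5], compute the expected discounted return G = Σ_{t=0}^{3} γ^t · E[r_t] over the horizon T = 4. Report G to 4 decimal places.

t=0: π = [0.5000, 0.3000, 0.2000], E[r] = 2.6000, γ^t·E[r] = 2.600000, running G = 2.600000
t=1: π = [0.4600, 0.1400, 0.4000], E[r] = 3.0400, γ^t·E[r] = 2.432000, running G = 5.032000
t=2: π = [0.5040, 0.1800, 0.3160], E[r] = 2.9640, γ^t·E[r] = 1.896960, running G = 6.928960
t=3: π = [0.4964, 0.1632, 0.3404], E[r] = 3.0068, γ^t·E[r] = 1.539482, running G = 8.468442

G = 8.4684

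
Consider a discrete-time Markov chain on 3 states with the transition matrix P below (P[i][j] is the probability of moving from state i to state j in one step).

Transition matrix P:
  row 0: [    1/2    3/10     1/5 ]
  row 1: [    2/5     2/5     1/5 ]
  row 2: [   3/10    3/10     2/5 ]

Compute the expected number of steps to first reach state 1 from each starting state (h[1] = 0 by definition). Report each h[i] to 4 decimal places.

First-step conditioning: h[1] = 0; for i ≠ 1, h[i] = 1 + Σ_k P[i][k]·h[k].
  h[0] = 1 + 1/2·h[0] + 1/5·h[2]
  h[2] = 1 + 3/10·h[0] + 2/5·h[2]
Solving the 2×2 linear system over states ≠ 1 gives exactly h = [10/3, 0, 10/3] (h[1] = 0 is the target).

h = [3.3333, 0.0000, 3.3333]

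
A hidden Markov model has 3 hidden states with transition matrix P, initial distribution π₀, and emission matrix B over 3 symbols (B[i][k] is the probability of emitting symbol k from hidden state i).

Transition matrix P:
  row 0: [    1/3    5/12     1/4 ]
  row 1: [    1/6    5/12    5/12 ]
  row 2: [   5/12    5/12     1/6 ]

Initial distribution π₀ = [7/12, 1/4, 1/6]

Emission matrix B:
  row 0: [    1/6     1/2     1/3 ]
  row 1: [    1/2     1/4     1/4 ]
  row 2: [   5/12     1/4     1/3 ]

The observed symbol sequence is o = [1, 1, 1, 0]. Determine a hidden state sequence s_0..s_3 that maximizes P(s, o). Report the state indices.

t=0: δ = [2.917e-01, 6.250e-02, 4.167e-02]  (obs o_0=1)
t=1: δ = [4.861e-02, 3.038e-02, 1.823e-02]  ψ = [0, 0, 0]  (obs o_1=1)
t=2: δ = [8.102e-03, 5.064e-03, 3.165e-03]  ψ = [0, 0, 1]  (obs o_2=1)
t=3: δ = [4.501e-04, 1.688e-03, 8.791e-04]  ψ = [0, 0, 1]  (obs o_3=0)
backtrack: best end state = 1; path = [0, 0, 0, 1]

path = [0, 0, 0, 1]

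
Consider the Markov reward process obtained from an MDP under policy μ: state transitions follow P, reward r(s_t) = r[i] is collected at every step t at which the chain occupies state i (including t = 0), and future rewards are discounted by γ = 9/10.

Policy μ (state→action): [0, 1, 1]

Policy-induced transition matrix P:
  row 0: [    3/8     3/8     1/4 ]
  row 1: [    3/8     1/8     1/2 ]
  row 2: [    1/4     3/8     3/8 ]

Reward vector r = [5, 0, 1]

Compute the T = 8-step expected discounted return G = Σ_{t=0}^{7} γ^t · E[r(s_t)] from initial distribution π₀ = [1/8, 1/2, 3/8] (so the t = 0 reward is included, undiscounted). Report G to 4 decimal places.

t=0: π = [0.1250, 0.5000, 0.3750], E[r] = 1.0000, γ^t·E[r] = 1.000000, running G = 1.000000
t=1: π = [0.3281, 0.2500, 0.4219], E[r] = 2.0625, γ^t·E[r] = 1.856250, running G = 2.856250
t=2: π = [0.3223, 0.3125, 0.3652], E[r] = 1.9766, γ^t·E[r] = 1.601016, running G = 4.457266
t=3: π = [0.3293, 0.2969, 0.3738], E[r] = 2.0205, γ^t·E[r] = 1.472950, running G = 5.930216
t=4: π = [0.3283, 0.3008, 0.3709], E[r] = 2.0123, γ^t·E[r] = 1.320289, running G = 7.250505
t=5: π = [0.3286, 0.2998, 0.3716], E[r] = 2.0147, γ^t·E[r] = 1.189675, running G = 8.440180
t=6: π = [0.3286, 0.3000, 0.3714], E[r] = 2.0142, γ^t·E[r] = 1.070412, running G = 9.510592
t=7: π = [0.3286, 0.3000, 0.3714], E[r] = 2.0143, γ^t·E[r] = 0.963440, running G = 10.474032

G = 10.4740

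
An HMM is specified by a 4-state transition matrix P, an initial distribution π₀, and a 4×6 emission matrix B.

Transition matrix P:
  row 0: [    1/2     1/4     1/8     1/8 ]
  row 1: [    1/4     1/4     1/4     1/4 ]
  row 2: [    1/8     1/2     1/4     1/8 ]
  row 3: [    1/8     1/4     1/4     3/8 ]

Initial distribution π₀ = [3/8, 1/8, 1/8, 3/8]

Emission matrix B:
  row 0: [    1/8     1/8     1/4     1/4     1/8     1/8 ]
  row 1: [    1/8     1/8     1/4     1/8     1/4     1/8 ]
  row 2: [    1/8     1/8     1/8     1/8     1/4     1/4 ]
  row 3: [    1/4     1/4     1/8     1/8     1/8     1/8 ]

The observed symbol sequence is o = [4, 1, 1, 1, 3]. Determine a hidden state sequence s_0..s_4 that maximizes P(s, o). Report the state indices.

path = [3, 3, 3, 3, 3]

t=0: δ = [4.688e-02, 3.125e-02, 3.125e-02, 4.688e-02]  (obs o_0=4)
t=1: δ = [2.930e-03, 1.953e-03, 1.465e-03, 4.395e-03]  ψ = [0, 2, 3, 3]  (obs o_1=1)
t=2: δ = [1.831e-04, 1.373e-04, 1.373e-04, 4.120e-04]  ψ = [0, 3, 3, 3]  (obs o_2=1)
t=3: δ = [1.144e-05, 1.287e-05, 1.287e-05, 3.862e-05]  ψ = [0, 3, 3, 3]  (obs o_3=1)
t=4: δ = [1.431e-06, 1.207e-06, 1.207e-06, 1.810e-06]  ψ = [0, 3, 3, 3]  (obs o_4=3)
backtrack: best end state = 3; path = [3, 3, 3, 3, 3]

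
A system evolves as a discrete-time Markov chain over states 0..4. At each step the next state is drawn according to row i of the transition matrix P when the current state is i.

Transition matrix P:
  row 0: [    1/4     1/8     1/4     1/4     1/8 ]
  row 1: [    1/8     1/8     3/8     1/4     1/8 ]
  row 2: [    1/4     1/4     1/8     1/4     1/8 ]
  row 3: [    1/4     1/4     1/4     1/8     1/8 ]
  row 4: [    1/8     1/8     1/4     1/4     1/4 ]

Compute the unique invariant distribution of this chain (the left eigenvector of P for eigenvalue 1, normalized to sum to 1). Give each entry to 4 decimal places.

Balance equations π_j = Σ_i π_i·P[i][j]:
  π_0 = 1/4·π_0 + 1/8·π_1 + 1/4·π_2 + 1/4·π_3 + 1/8·π_4
  π_1 = 1/8·π_0 + 1/8·π_1 + 1/4·π_2 + 1/4·π_3 + 1/8·π_4
  π_2 = 1/4·π_0 + 3/8·π_1 + 1/8·π_2 + 1/4·π_3 + 1/4·π_4
  π_3 = 1/4·π_0 + 1/4·π_1 + 1/4·π_2 + 1/8·π_3 + 1/4·π_4
  normalize: π_0 + π_1 + π_2 + π_3 + π_4 = 1
Solving the linear system gives exactly π = [104/497, 13/71, 155/639, 2/9, 1/7].

π = [0.2093, 0.1831, 0.2426, 0.2222, 0.1429]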